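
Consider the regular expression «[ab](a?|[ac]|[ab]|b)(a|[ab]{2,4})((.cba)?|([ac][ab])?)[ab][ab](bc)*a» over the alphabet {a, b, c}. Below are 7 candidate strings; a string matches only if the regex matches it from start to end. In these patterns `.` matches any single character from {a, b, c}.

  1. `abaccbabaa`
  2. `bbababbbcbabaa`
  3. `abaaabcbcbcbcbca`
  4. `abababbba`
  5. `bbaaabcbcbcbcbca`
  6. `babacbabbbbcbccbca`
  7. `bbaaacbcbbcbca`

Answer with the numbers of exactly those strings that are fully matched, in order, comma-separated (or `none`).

1. `abaccbabaa` → match
2 → no match
3 → match
4. `abababbba` → match
5 → match
6 → no match
7 → no match

1, 3, 4, 5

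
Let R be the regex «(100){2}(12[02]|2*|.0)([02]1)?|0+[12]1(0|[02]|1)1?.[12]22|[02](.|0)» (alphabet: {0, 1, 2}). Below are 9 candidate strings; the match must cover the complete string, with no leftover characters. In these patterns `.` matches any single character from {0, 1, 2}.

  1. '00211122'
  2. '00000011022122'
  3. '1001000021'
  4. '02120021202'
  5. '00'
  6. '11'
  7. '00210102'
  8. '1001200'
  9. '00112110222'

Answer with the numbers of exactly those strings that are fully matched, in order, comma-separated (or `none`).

1 → no match
2 → no match
3 → match
4 → no match
5 → match
6 → no match
7 → no match
8 → no match
9 → no match

3, 5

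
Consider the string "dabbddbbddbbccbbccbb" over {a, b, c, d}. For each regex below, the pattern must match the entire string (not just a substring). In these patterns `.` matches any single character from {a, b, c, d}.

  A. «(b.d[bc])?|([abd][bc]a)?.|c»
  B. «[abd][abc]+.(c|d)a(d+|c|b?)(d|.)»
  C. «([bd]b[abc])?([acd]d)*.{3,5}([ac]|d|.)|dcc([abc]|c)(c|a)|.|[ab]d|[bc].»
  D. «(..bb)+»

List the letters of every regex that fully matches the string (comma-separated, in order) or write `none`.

A → no match
B → no match
C → no match
D → match

D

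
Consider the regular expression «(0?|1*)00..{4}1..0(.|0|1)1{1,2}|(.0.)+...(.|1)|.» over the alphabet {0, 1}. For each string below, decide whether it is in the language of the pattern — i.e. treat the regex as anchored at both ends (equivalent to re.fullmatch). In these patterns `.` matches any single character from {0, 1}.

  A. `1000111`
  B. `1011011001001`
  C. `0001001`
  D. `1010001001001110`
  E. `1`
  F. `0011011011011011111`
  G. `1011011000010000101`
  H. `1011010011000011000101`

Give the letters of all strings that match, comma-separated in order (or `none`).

A, B, C, D, E, F, G, H

A → match
B → match
C → match
D → match
E → match
F → match
G → match
H → match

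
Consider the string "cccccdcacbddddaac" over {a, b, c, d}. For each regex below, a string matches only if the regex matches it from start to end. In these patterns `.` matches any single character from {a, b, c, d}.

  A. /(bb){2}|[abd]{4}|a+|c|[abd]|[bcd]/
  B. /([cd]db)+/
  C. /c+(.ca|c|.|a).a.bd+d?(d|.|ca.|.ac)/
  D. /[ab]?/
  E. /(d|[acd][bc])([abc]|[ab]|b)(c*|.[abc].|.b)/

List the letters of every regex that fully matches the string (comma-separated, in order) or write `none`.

C

A → no match
B → no match — must end with "db"
C → match
D → no match
E → no match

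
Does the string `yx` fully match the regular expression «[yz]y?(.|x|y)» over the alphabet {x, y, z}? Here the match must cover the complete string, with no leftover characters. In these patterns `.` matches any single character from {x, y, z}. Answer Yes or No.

Yes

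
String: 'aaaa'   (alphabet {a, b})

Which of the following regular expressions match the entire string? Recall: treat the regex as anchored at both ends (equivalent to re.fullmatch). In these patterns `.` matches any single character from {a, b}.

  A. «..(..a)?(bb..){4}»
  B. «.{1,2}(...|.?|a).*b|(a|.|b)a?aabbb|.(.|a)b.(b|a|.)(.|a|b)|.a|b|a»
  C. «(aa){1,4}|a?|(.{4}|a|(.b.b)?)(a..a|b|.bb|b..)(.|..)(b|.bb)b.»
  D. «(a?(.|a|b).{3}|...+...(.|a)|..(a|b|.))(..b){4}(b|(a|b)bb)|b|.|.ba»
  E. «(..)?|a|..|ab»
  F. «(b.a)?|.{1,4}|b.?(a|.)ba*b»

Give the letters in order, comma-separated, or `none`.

C, F

A → no match
B → no match
C → match
D → no match
E → no match
F → match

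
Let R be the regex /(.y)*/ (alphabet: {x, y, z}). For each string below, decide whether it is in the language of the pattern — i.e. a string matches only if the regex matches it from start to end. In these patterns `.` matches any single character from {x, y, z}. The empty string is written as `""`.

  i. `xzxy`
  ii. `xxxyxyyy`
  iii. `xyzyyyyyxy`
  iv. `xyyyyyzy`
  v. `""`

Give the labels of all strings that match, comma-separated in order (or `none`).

i → no match
ii → no match
iii → match
iv → match
v → match

iii, iv, v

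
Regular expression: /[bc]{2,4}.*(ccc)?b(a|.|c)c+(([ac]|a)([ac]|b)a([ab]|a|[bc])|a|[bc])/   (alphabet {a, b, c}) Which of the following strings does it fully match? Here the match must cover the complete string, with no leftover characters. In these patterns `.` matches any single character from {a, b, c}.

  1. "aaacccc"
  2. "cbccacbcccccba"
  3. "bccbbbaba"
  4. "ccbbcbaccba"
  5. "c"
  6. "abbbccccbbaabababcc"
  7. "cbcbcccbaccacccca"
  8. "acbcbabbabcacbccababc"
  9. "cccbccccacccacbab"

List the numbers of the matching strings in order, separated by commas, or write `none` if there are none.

1. "aaacccc" → no match
2 → no match
3. "bccbbbaba" → no match
4. "ccbbcbaccba" → no match
5. "c" → no match
6 → no match
7 → no match
8 → no match
9 → no match

none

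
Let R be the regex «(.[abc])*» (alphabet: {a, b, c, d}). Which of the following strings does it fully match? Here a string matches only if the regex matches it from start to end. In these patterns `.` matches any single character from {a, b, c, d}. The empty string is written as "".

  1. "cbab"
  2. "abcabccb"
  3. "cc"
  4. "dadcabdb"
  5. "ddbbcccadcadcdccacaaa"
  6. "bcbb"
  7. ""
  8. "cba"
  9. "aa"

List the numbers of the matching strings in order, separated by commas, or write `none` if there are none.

1 → match
2 → match
3 → match
4 → match
5 → no match
6 → match
7 → match
8 → no match
9 → match

1, 2, 3, 4, 6, 7, 9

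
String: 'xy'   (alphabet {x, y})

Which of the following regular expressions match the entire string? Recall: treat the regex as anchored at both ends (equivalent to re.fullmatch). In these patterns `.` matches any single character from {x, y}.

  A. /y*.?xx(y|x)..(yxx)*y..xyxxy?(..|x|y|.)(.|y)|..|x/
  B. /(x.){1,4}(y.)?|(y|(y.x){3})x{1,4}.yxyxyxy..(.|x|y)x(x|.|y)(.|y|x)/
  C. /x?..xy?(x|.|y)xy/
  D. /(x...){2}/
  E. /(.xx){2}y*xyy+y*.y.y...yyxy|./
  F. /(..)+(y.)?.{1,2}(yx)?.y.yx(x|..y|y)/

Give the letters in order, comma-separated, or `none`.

A, B

A → match
B → match
C → no match
D → no match
E → no match
F → no match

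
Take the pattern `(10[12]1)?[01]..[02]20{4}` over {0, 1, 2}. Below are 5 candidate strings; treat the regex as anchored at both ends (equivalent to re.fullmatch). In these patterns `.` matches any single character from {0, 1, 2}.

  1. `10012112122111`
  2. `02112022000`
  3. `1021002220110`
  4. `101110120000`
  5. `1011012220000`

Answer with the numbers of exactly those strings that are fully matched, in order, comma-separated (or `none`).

5

1 → no match — must end with `0`
2. `02112022000` → no match
3 → no match
4. `101110120000` → no match
5 → match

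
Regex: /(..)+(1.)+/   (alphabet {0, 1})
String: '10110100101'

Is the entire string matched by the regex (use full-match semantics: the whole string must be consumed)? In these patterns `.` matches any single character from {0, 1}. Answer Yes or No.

No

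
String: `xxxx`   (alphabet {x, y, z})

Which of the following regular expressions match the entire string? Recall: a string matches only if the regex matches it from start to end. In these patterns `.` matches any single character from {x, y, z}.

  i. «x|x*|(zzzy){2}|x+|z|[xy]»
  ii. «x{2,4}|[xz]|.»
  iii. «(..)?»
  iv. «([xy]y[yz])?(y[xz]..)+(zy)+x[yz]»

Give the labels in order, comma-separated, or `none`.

i → match
ii → match
iii → no match
iv → no match

i, ii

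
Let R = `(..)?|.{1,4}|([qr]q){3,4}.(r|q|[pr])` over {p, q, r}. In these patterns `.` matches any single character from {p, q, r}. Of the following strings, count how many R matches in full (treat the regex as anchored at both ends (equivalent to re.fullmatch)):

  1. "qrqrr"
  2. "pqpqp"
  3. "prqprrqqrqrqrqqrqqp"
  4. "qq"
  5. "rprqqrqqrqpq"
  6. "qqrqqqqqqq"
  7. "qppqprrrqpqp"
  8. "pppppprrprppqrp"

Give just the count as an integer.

2

1 → no match
2 → no match
3 → no match
4 → match
5 → no match
6 → match
7 → no match
8 → no match
Total matched: 2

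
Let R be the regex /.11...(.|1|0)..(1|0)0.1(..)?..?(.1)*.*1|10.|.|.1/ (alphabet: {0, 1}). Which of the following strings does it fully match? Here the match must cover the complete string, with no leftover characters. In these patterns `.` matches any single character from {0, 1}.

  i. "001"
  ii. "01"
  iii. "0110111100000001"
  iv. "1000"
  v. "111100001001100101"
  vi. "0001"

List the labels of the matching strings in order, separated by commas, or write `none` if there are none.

ii, v

i → no match
ii → match
iii → no match
iv → no match
v → match
vi → no match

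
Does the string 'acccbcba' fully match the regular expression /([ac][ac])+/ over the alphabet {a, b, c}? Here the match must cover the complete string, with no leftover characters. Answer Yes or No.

No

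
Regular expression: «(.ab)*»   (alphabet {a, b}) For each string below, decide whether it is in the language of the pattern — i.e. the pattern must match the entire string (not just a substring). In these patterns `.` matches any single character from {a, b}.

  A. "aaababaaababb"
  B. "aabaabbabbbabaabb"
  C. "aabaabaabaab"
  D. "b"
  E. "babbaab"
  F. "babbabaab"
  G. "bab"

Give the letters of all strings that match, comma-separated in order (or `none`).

A → no match
B → no match
C → match
D → no match
E → no match
F → match
G → match

C, F, G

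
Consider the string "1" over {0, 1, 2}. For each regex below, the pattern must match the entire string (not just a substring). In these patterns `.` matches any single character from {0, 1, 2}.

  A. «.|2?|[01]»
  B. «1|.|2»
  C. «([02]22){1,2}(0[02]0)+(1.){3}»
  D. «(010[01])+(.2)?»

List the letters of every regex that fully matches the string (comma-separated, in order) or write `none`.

A → match
B → match
C → no match
D → no match — must start with "010"

A, B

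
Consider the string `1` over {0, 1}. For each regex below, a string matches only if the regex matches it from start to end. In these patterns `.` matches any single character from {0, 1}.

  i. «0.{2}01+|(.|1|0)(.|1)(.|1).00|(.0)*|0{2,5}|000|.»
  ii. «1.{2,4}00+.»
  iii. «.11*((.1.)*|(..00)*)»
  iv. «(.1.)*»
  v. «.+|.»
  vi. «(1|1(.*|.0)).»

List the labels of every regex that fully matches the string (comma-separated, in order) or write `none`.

i, v

i → match
ii → no match
iii → no match
iv → no match
v → match
vi → no match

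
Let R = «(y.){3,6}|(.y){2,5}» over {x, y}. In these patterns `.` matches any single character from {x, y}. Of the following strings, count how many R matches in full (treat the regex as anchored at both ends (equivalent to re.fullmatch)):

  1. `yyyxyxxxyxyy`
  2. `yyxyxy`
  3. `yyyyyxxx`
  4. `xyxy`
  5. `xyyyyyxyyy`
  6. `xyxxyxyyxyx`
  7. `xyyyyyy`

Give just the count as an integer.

3

1 → no match
2 → match
3 → no match
4 → match
5 → match
6 → no match
7 → no match
Total matched: 3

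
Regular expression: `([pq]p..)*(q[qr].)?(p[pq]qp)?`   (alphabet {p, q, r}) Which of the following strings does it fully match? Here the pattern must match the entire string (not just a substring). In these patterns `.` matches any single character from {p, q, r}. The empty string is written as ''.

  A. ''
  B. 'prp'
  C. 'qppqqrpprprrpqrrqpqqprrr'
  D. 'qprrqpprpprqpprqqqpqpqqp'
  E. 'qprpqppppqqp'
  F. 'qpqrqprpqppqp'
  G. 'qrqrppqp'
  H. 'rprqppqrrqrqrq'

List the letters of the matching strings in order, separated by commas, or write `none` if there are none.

A → match
B → no match
C → no match
D → no match
E → match
F → no match
G → no match
H → no match

A, E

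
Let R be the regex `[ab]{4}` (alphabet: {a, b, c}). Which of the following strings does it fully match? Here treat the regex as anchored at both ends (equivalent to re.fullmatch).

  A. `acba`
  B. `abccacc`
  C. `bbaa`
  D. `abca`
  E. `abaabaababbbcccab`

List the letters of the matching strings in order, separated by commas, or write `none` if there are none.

C

A. `acba` → no match
B. `abccacc` → no match
C. `bbaa` → match
D. `abca` → no match
E → no match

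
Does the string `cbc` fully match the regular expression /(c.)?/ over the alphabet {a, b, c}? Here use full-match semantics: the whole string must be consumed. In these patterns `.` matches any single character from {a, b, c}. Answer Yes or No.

No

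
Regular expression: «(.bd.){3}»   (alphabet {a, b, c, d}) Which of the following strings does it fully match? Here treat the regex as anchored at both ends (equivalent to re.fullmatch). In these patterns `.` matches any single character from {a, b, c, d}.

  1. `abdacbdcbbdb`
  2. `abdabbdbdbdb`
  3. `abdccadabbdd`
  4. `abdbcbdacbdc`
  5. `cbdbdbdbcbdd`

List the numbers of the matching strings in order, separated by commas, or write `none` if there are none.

1 → match
2 → match
3 → no match
4 → match
5 → match

1, 2, 4, 5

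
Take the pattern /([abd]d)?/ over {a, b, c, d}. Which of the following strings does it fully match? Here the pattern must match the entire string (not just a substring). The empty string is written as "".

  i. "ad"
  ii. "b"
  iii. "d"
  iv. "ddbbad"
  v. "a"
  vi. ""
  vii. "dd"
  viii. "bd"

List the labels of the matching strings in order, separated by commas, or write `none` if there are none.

i, vi, vii, viii

i → match
ii → no match
iii → no match
iv → no match
v → no match
vi → match
vii → match
viii → match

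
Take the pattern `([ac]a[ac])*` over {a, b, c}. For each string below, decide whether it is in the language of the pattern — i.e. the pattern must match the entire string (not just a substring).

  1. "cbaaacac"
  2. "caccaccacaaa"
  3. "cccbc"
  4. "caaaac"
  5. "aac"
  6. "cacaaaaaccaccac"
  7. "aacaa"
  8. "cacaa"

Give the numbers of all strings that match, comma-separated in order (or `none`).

1. "cbaaacac" → no match
2. "caccaccacaaa" → match
3. "cccbc" → no match
4. "caaaac" → match
5. "aac" → match
6 → match
7. "aacaa" → no match
8. "cacaa" → no match

2, 4, 5, 6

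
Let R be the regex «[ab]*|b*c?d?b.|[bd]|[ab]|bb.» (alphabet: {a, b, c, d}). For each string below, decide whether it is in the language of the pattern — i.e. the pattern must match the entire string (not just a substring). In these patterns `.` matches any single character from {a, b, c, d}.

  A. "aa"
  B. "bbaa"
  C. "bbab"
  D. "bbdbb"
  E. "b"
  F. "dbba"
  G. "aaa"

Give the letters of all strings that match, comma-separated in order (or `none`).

A, B, C, D, E, G

A → match
B → match
C → match
D → match
E → match
F → no match
G → match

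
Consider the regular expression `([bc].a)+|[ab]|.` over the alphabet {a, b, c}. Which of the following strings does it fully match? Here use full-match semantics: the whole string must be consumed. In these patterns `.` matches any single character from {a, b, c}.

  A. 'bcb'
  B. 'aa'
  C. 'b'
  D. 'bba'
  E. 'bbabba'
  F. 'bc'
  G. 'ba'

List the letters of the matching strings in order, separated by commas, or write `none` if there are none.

C, D, E

A → no match
B → no match
C → match
D → match
E → match
F → no match
G → no match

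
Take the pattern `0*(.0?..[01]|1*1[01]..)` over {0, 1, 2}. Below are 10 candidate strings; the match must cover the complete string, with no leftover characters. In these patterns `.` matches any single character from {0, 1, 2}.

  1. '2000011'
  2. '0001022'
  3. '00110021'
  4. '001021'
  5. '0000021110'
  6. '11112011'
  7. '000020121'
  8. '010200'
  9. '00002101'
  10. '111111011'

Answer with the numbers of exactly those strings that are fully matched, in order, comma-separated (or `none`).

2, 4, 7, 8, 9, 10

1 → no match
2 → match
3 → no match
4 → match
5 → no match
6 → no match
7 → match
8 → match
9 → match
10 → match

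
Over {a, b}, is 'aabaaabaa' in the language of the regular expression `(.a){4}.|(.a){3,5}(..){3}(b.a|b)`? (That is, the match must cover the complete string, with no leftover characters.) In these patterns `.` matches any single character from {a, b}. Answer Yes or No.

Yes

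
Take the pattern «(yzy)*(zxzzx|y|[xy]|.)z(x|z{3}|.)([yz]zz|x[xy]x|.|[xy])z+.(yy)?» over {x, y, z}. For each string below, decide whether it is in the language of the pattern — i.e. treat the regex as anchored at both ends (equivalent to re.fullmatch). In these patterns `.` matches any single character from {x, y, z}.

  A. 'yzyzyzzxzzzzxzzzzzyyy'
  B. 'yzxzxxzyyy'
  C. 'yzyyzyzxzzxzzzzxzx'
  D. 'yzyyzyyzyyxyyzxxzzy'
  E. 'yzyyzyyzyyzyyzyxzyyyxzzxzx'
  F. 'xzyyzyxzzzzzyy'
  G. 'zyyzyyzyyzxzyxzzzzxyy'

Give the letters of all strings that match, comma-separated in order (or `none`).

A → no match
B → no match
C → match
D → no match
E → no match
F → no match
G → no match

C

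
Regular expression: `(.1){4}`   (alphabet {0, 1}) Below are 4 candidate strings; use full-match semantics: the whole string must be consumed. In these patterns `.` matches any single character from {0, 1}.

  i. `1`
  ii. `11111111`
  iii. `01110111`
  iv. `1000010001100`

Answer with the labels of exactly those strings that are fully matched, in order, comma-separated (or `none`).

i → no match
ii → match
iii → match
iv → no match — must end with `1`

ii, iii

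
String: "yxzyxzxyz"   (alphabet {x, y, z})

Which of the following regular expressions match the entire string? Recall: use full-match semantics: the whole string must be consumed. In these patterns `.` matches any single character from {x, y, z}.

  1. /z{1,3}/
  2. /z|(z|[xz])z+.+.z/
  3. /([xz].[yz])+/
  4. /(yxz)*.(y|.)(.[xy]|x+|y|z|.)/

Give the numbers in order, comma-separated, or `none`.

1 → no match — must start with "z"
2 → no match
3 → no match
4 → match

4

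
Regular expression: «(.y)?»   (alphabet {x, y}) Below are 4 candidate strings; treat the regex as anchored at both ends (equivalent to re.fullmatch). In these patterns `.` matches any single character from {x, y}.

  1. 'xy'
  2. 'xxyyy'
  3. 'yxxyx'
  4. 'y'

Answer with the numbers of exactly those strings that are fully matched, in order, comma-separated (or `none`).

1 → match
2 → no match
3 → no match
4 → no match

1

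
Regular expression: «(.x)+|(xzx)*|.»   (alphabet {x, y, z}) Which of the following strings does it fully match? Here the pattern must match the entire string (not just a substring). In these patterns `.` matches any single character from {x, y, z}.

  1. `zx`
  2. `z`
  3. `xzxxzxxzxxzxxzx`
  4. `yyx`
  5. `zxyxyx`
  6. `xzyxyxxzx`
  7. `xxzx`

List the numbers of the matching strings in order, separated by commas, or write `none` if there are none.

1. `zx` → match
2. `z` → match
3 → match
4. `yyx` → no match
5. `zxyxyx` → match
6. `xzyxyxxzx` → no match
7. `xxzx` → match

1, 2, 3, 5, 7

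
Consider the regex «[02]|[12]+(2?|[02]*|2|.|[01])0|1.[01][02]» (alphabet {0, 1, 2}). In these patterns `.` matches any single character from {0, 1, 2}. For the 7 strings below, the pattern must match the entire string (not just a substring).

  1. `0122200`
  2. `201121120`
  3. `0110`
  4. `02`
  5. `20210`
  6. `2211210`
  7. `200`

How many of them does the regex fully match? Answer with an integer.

1 → no match
2 → no match
3 → no match
4 → no match
5 → no match
6 → match
7 → match
Total matched: 2

2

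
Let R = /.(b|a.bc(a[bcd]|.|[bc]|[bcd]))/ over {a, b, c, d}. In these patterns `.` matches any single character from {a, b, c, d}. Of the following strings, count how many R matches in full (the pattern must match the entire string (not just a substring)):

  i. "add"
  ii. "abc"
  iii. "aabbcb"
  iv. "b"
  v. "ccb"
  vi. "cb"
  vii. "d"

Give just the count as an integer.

2

i → no match
ii → no match
iii → match
iv → no match
v → no match
vi → match
vii → no match
Total matched: 2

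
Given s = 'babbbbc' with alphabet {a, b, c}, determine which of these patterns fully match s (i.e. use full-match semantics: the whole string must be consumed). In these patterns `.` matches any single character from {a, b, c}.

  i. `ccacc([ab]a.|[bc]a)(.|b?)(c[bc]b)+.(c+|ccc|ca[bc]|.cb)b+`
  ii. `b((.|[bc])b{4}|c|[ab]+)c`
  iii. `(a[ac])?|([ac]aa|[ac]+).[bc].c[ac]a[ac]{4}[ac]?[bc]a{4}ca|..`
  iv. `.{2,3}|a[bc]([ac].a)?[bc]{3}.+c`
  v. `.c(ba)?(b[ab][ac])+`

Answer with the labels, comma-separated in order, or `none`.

ii

i → no match — must start with 'ccacc'
ii → match
iii → no match
iv → no match
v → no match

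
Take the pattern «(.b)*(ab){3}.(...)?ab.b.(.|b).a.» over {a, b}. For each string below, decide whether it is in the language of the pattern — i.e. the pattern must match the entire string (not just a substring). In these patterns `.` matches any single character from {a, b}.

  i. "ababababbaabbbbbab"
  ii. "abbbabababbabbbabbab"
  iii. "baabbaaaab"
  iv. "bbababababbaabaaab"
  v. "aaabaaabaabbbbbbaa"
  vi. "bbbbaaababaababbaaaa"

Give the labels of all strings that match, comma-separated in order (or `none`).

i → no match
ii → match
iii. "baabbaaaab" → no match
iv → no match
v → no match
vi → no match

ii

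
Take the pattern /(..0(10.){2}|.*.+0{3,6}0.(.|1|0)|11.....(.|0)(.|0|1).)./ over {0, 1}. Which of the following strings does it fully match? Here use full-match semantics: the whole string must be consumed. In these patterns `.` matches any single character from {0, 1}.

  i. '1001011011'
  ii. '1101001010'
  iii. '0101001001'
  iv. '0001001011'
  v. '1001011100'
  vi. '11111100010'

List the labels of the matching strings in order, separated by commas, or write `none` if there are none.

i → match
ii → match
iii → match
iv → match
v → no match
vi → match

i, ii, iii, iv, vi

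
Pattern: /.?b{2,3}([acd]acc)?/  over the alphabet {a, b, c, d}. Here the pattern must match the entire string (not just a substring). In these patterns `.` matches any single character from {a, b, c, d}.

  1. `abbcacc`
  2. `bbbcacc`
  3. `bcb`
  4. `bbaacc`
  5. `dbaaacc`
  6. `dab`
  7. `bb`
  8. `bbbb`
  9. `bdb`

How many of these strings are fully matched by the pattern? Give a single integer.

5

1 → match
2 → match
3 → no match
4 → match
5 → no match
6 → no match
7 → match
8 → match
9 → no match
Total matched: 5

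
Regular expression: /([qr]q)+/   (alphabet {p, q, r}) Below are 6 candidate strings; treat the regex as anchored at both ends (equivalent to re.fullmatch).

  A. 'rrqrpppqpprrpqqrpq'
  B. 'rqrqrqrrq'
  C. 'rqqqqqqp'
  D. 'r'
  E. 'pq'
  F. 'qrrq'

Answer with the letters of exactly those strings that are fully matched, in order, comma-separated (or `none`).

none

A → no match
B → no match
C → no match — must end with 'q'
D → no match — must end with 'q'
E → no match
F → no match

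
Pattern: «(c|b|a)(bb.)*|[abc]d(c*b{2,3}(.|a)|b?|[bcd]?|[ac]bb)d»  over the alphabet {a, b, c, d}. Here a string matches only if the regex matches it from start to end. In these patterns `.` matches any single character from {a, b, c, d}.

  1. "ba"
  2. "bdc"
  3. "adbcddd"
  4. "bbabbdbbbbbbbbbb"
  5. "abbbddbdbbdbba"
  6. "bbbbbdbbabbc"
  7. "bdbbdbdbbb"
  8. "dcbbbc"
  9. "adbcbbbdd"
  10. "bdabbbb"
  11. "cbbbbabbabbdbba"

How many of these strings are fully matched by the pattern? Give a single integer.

1 → no match
2 → no match
3 → no match
4 → no match
5 → no match
6 → no match
7 → no match
8 → no match
9 → no match
10 → no match
11 → no match
Total matched: 0

0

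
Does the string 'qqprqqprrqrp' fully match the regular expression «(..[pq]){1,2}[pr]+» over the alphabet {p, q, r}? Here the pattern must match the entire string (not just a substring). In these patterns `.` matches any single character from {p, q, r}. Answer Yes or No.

No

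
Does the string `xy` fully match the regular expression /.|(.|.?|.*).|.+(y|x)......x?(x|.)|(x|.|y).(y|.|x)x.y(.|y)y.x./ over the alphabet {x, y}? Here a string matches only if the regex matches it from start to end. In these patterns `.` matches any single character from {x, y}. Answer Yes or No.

Yes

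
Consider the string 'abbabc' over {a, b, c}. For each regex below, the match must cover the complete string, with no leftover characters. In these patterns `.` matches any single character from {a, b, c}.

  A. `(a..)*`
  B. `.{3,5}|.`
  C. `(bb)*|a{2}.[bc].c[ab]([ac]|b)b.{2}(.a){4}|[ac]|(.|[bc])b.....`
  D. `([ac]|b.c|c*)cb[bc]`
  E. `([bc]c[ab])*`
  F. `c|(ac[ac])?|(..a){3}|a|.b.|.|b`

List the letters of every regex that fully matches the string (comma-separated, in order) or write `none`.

A

A → match
B → no match
C → no match
D → no match
E → no match
F → no match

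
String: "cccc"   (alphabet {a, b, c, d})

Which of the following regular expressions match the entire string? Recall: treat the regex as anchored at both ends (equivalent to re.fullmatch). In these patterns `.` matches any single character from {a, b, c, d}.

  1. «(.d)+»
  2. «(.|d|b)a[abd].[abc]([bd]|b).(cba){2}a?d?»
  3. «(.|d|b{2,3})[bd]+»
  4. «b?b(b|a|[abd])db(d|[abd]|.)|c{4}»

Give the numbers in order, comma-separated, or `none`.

4

1 → no match — must end with "d"
2 → no match
3 → no match
4 → match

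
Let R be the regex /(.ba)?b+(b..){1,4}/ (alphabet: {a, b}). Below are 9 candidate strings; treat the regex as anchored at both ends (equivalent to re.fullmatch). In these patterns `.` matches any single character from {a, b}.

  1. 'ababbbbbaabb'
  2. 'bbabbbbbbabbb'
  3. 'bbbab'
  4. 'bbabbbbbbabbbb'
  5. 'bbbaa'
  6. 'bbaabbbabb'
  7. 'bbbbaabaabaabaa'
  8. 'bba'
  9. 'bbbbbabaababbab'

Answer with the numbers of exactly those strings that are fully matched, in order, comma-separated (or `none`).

2, 3, 4, 5, 7, 9

1 → no match
2 → match
3 → match
4 → match
5 → match
6 → no match
7 → match
8 → no match
9 → match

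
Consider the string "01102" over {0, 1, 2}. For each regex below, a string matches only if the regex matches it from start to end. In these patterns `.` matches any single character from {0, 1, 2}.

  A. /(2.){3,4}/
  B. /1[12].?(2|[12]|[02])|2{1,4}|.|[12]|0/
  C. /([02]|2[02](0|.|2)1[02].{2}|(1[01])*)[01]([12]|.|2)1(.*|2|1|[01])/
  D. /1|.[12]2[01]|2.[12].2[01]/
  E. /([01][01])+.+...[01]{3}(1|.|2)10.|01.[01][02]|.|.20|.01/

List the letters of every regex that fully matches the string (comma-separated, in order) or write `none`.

C, E

A → no match — must start with "2"
B → no match
C → match
D → no match
E → match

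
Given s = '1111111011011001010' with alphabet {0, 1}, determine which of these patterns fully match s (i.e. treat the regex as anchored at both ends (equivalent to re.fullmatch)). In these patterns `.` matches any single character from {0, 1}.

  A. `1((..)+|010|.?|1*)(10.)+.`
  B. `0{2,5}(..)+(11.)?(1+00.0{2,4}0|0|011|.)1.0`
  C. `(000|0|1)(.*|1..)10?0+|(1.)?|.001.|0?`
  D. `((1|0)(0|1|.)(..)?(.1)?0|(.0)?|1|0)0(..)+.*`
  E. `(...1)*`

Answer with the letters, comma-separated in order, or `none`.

A → match
B → no match — must start with '0'
C → match
D → no match
E → no match

A, C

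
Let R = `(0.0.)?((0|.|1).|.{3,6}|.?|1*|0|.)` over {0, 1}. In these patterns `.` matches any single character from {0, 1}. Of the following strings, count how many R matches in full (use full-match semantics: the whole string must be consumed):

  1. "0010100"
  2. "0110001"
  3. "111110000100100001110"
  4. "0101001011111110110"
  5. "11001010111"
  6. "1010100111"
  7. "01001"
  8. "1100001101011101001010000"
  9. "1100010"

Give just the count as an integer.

1

1. "0010100" → no match
2. "0110001" → no match
3 → no match
4 → no match
5. "11001010111" → no match
6. "1010100111" → no match
7. "01001" → match
8 → no match
9. "1100010" → no match
Total matched: 1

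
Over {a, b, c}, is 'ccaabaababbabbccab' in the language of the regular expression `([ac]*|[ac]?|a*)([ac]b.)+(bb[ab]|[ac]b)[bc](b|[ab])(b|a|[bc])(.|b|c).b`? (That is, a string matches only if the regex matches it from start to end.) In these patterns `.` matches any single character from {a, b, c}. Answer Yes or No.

Yes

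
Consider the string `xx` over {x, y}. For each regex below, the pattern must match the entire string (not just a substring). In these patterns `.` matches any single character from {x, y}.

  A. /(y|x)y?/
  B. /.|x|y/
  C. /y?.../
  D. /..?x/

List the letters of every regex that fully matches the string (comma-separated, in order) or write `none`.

A → no match
B → no match
C → no match
D → match

D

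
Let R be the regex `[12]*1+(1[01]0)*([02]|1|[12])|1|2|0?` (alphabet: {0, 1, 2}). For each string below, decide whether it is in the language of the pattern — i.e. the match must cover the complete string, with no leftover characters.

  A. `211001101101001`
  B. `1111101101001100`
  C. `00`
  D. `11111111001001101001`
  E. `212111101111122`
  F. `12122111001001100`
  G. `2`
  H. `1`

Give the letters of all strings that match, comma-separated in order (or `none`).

A → match
B → match
C → no match
D → match
E → no match
F → match
G → match
H → match

A, B, D, F, G, H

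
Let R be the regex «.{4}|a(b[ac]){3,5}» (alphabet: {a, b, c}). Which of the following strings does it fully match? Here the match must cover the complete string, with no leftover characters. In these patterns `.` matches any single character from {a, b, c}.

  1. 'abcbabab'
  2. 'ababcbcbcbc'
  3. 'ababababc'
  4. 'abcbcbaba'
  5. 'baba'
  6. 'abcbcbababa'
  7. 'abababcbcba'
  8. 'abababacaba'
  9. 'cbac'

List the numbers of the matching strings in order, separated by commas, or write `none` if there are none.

1 → no match
2 → match
3 → match
4 → match
5 → match
6 → match
7 → match
8 → no match
9 → match

2, 3, 4, 5, 6, 7, 9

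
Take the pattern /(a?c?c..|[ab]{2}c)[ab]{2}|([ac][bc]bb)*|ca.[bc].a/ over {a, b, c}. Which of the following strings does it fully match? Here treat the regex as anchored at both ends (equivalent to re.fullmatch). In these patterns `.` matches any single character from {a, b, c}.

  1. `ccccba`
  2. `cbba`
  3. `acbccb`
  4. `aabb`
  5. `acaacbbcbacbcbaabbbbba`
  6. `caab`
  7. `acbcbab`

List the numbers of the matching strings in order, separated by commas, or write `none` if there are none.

1

1 → match
2 → no match
3 → no match
4 → no match
5 → no match
6 → no match
7 → no match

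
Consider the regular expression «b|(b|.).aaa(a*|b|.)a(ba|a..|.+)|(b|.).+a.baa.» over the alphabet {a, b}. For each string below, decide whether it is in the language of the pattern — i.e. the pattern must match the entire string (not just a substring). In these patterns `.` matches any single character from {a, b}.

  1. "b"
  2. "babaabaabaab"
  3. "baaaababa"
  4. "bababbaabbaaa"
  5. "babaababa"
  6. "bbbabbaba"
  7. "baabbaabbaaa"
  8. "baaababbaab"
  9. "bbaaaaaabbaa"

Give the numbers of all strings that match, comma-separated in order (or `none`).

1 → match
2 → match
3 → match
4 → match
5 → no match
6 → no match
7 → match
8 → match
9 → match

1, 2, 3, 4, 7, 8, 9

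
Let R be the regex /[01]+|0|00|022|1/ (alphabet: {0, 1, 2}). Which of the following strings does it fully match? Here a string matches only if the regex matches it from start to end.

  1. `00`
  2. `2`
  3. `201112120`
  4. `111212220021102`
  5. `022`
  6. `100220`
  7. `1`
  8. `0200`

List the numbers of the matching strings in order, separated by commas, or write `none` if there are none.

1, 5, 7

1. `00` → match
2. `2` → no match
3. `201112120` → no match
4 → no match
5. `022` → match
6. `100220` → no match
7. `1` → match
8. `0200` → no match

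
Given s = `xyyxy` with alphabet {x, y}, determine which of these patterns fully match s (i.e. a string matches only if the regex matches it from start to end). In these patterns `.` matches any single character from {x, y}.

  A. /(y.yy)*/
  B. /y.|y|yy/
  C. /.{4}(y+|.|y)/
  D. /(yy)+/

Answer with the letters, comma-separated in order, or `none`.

A → no match
B → no match
C → match
D → no match — must start with `yy`

C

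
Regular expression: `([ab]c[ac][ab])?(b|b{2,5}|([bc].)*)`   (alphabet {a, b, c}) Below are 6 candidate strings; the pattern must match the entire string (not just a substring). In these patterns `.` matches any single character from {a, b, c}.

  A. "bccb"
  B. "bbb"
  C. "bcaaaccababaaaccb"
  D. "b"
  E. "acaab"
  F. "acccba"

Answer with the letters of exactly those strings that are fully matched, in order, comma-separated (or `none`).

A → match
B → match
C → no match
D → match
E → match
F → no match

A, B, D, E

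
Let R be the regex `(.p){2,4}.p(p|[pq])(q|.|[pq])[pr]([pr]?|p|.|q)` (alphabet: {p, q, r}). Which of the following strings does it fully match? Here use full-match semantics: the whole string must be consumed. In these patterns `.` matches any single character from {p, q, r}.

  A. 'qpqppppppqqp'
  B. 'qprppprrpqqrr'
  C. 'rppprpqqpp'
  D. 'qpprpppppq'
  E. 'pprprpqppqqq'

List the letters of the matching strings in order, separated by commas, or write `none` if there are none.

C

A. 'qpqppppppqqp' → no match
B → no match
C. 'rppprpqqpp' → match
D. 'qpprpppppq' → no match
E. 'pprprpqppqqq' → no match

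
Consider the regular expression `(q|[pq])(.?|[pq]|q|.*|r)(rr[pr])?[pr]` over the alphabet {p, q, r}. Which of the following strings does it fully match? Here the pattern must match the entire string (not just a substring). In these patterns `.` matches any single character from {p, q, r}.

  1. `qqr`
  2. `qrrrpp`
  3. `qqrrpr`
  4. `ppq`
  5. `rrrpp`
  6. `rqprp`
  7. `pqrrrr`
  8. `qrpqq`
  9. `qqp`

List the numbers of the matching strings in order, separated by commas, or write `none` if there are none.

1, 2, 3, 7, 9

1. `qqr` → match
2. `qrrrpp` → match
3. `qqrrpr` → match
4. `ppq` → no match
5. `rrrpp` → no match
6. `rqprp` → no match
7. `pqrrrr` → match
8. `qrpqq` → no match
9. `qqp` → match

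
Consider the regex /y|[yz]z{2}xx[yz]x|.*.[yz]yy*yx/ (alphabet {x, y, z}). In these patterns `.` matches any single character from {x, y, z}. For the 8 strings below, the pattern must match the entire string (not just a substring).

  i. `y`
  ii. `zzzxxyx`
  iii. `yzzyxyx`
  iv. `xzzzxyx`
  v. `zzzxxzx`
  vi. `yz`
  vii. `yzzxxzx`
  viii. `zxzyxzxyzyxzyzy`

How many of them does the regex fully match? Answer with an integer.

i. `y` → match
ii. `zzzxxyx` → match
iii. `yzzyxyx` → no match
iv. `xzzzxyx` → no match
v. `zzzxxzx` → match
vi. `yz` → no match
vii. `yzzxxzx` → match
viii → no match
Total matched: 4

4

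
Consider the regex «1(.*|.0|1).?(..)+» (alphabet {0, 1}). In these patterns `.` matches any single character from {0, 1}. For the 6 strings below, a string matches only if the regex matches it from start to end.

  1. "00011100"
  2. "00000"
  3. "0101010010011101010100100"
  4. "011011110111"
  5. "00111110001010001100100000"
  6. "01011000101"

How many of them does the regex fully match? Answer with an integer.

1 → no match — must start with "1"
2 → no match — must start with "1"
3 → no match — must start with "1"
4 → no match — must start with "1"
5 → no match — must start with "1"
6 → no match — must start with "1"
Total matched: 0

0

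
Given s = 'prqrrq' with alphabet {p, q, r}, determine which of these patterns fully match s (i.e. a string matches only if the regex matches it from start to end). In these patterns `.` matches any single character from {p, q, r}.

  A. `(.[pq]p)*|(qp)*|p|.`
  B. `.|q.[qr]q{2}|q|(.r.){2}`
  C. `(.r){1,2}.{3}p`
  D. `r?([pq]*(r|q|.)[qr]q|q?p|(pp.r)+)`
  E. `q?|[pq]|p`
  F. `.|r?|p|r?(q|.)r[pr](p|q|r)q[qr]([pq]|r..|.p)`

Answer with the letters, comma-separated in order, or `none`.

B

A → no match
B → match
C → no match — must end with 'p'
D → no match
E → no match
F → no match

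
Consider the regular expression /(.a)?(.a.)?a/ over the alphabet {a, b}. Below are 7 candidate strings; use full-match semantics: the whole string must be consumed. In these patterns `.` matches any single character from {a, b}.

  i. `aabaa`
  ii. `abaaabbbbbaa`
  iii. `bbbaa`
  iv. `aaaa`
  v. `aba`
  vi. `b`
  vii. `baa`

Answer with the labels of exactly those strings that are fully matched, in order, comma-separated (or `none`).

iv, vii

i → no match
ii → no match
iii → no match
iv → match
v → no match
vi → no match — must end with `a`
vii → match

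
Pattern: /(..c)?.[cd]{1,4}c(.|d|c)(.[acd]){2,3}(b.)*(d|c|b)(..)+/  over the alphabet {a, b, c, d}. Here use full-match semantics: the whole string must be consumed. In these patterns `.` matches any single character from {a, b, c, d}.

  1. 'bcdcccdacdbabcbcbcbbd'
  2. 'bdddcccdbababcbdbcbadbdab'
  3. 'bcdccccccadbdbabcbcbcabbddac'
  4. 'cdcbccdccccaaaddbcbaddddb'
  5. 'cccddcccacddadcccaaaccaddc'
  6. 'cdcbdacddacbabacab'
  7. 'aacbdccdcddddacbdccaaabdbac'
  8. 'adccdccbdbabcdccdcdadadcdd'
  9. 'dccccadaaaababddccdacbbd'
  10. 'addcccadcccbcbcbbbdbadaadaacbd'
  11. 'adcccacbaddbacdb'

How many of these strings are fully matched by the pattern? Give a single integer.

10

1 → match
2 → match
3 → match
4 → match
5 → match
6 → no match
7 → match
8 → match
9 → match
10 → match
11 → match
Total matched: 10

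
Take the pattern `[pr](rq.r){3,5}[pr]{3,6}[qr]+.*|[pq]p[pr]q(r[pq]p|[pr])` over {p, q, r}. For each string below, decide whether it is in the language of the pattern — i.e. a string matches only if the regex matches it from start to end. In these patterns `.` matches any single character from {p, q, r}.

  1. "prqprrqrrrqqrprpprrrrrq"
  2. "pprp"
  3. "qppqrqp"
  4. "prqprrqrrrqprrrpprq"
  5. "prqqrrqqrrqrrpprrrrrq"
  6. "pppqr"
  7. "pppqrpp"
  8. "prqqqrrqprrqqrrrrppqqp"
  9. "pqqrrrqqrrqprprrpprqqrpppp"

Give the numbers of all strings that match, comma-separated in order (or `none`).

1 → match
2 → no match
3 → match
4 → match
5 → match
6 → match
7 → match
8 → no match
9 → no match

1, 3, 4, 5, 6, 7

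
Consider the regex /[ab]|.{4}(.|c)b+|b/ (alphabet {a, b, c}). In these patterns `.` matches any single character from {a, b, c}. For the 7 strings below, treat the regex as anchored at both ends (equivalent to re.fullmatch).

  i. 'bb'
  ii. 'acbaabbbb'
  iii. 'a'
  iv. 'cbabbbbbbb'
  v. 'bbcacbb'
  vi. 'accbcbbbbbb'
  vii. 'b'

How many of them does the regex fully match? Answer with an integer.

6

i → no match
ii → match
iii → match
iv → match
v → match
vi → match
vii → match
Total matched: 6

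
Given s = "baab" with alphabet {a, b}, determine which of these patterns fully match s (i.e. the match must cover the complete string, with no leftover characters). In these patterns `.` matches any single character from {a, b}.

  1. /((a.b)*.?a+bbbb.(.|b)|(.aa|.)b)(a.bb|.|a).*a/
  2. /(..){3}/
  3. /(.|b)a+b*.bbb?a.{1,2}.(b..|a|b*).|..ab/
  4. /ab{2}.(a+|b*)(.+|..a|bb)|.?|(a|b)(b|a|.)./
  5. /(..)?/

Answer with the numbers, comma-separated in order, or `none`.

3

1 → no match — must end with "a"
2 → no match
3 → match
4 → no match
5 → no match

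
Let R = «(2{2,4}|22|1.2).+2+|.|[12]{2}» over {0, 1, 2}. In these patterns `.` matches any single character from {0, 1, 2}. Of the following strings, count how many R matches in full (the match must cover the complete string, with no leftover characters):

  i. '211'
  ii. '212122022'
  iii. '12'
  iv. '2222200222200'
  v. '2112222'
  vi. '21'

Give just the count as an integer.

2

i. '211' → no match
ii. '212122022' → no match
iii. '12' → match
iv → no match
v. '2112222' → no match
vi. '21' → match
Total matched: 2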